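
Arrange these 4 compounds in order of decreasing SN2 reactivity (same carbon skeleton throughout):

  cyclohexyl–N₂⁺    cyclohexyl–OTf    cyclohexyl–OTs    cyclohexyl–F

With the same alkyl group throughout, only the leaving group differentiates the rates.
A good leaving group is a weak base: the lower the pKₐ of its conjugate acid, the more readily it departs.
cyclohexyl–N₂⁺ loses N₂: no meaningful conjugate acid; N₂ departs as an exceptionally stable neutral molecule
cyclohexyl–OTf loses OTf⁻: pKₐ(CF₃SO₃H (triflic acid)) ≈ -14
cyclohexyl–OTs loses OTs⁻: pKₐ(p-CH₃C₆H₄SO₃H (TsOH)) ≈ -2.8
cyclohexyl–F loses F⁻: pKₐ(HF) ≈ 3.2

cyclohexyl–N₂⁺ > cyclohexyl–OTf > cyclohexyl–OTs > cyclohexyl–F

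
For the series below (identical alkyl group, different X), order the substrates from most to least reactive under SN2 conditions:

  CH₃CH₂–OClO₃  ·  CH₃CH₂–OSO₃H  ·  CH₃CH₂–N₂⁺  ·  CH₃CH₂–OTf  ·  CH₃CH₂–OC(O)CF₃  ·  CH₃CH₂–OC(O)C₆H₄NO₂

CH₃CH₂–N₂⁺ > CH₃CH₂–OTf > CH₃CH₂–OClO₃ > CH₃CH₂–OSO₃H > CH₃CH₂–OC(O)CF₃ > CH₃CH₂–OC(O)C₆H₄NO₂

Identical carbon frameworks mean the comparison reduces to leaving-group quality.
A good leaving group is a weak base: the lower the pKₐ of its conjugate acid, the more readily it departs.
CH₃CH₂–N₂⁺ loses N₂: no meaningful conjugate acid; N₂ departs as an exceptionally stable neutral molecule
CH₃CH₂–OTf loses OTf⁻: pKₐ(CF₃SO₃H (triflic acid)) ≈ -14
CH₃CH₂–OClO₃ loses ClO₄⁻: pKₐ(HClO₄) ≈ -10
CH₃CH₂–OSO₃H loses HSO₄⁻: pKₐ(H₂SO₄) ≈ -3
CH₃CH₂–OC(O)CF₃ loses CF₃COO⁻: pKₐ(CF₃COOH) ≈ 0.2
CH₃CH₂–OC(O)C₆H₄NO₂ loses p-O₂N–C₆H₄–COO⁻: pKₐ(p-nitrobenzoic acid) ≈ 3.4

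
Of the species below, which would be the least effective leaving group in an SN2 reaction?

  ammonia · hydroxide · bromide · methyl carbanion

methyl carbanion

Leaving-group ability tracks the stability of the departed species; conjugate-acid pKₐ is the usual yardstick (lower pKₐ → better LG).
bromide: pKₐ(HBr) ≈ -9
ammonia: pKₐ(NH₄⁺) ≈ 9.2
hydroxide: pKₐ(H₂O) ≈ 15.7
methyl carbanion: pKₐ(CH₄) ≈ 48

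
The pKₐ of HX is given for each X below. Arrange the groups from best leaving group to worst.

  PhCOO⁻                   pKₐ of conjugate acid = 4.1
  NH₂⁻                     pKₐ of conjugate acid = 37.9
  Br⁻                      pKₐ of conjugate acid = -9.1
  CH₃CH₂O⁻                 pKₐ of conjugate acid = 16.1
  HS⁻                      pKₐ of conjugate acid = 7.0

Lower conjugate-acid pKₐ ⇒ weaker base ⇒ better leaving group.
Sorting by the given values: Br⁻ (-9.1), PhCOO⁻ (4.1), HS⁻ (7.0), CH₃CH₂O⁻ (16.1), NH₂⁻ (37.9).

Br⁻ > PhCOO⁻ > HS⁻ > CH₃CH₂O⁻ > NH₂⁻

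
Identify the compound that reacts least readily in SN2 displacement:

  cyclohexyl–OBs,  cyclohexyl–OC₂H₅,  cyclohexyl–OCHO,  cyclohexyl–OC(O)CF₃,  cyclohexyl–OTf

cyclohexyl–OC₂H₅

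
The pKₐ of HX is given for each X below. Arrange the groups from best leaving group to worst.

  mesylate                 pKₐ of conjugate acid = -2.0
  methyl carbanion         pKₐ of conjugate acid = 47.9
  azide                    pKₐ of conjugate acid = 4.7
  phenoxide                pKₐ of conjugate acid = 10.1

mesylate > azide > phenoxide > methyl carbanion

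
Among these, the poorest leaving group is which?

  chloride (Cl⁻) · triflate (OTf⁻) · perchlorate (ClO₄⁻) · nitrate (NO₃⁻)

nitrate (NO₃⁻)

triflate (OTf⁻): pKₐ(CF₃SO₃H (triflic acid)) ≈ -14
perchlorate (ClO₄⁻): pKₐ(HClO₄) ≈ -10
chloride (Cl⁻): pKₐ(HCl) ≈ -7
nitrate (NO₃⁻): pKₐ(HNO₃) ≈ -1.3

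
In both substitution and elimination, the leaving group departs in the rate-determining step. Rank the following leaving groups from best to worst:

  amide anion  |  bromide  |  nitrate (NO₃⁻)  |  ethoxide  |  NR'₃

bromide > nitrate (NO₃⁻) > NR'₃ > ethoxide > amide anion

A good leaving group is a weak base: the lower the pKₐ of its conjugate acid, the more readily it departs.
bromide: pKₐ(HBr) ≈ -9 — weak base; good leaving group
nitrate (NO₃⁻): pKₐ(HNO₃) ≈ -1.3 — resonance-delocalised over three oxygens
NR'₃: pKₐ(R'₃NH⁺) ≈ 10.7
ethoxide: pKₐ(CH₃CH₂OH) ≈ 16 — strong base; alkoxides do not leave unassisted
amide anion: pKₐ(NH₃) ≈ 38 — extremely strong base; never a leaving group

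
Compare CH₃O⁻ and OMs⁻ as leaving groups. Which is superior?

OMs⁻ is the better leaving group.
pKₐ(CH₃SO₃H (MsOH)) ≈ -1.9 versus pKₐ(CH₃OH) ≈ 15.5: OMs⁻ is the much weaker base.
Resonance-delocalised alkanesulfonate.

OMs⁻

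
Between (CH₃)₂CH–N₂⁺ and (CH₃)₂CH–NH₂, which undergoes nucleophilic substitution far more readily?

(CH₃)₂CH–N₂⁺

From (CH₃)₂CH–NH₂ the departing group would be NH₂⁻ (pKₐ(NH₃) ≈ 38). Extremely strong base; never a leaving group.
From (CH₃)₂CH–N₂⁺ the leaving group is N₂ (no meaningful conjugate acid; N₂ departs as an exceptionally stable neutral molecule).
(In practice (CH₃)₂CH–N₂⁺ is made from (CH₃)₂CH–NH₂ by diazotisation (NaNO₂ / HCl, 0 °C), generating a diazonium salt that expels N₂.)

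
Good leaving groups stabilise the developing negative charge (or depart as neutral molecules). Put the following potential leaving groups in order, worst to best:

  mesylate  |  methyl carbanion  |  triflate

methyl carbanion < mesylate < triflate

A good leaving group is a weak base: the lower the pKₐ of its conjugate acid, the more readily it departs.
triflate: pKₐ(CF₃SO₃H (triflic acid)) ≈ -14
mesylate: pKₐ(CH₃SO₃H (MsOH)) ≈ -1.9
methyl carbanion: pKₐ(CH₄) ≈ 48
Listed from poorest to best leaving group as asked.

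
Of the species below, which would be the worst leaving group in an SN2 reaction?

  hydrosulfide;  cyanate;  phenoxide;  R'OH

Rank by basicity of the departing species: weakest base leaves most easily.
R'OH: pKₐ(R'OH₂⁺) ≈ -2.4
cyanate: pKₐ(HOCN) ≈ 3.5
hydrosulfide: pKₐ(H₂S) ≈ 7
phenoxide: pKₐ(C₆H₅OH (phenol)) ≈ 10

phenoxide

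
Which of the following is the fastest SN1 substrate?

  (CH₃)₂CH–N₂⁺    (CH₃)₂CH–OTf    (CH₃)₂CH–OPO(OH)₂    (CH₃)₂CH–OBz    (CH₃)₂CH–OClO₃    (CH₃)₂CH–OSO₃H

Same R in every case — rank the leaving groups.
Leaving-group ability tracks the stability of the departed species; conjugate-acid pKₐ is the usual yardstick (lower pKₐ → better LG).
(CH₃)₂CH–N₂⁺ loses N₂: no meaningful conjugate acid; N₂ departs as an exceptionally stable neutral molecule
(CH₃)₂CH–OTf loses OTf⁻: pKₐ(CF₃SO₃H (triflic acid)) ≈ -14
(CH₃)₂CH–OClO₃ loses ClO₄⁻: pKₐ(HClO₄) ≈ -10
(CH₃)₂CH–OSO₃H loses HSO₄⁻: pKₐ(H₂SO₄) ≈ -3
(CH₃)₂CH–OPO(OH)₂ loses H₂PO₄⁻: pKₐ(H₃PO₄) ≈ 2.1
(CH₃)₂CH–OBz loses PhCOO⁻: pKₐ(C₆H₅COOH) ≈ 4.2

(CH₃)₂CH–N₂⁺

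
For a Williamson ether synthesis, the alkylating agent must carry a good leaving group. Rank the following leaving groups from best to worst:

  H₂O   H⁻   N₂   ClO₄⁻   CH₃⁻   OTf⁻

Rank by basicity of the departing species: weakest base leaves most easily.
N₂: no meaningful conjugate acid; N₂ departs as an exceptionally stable neutral molecule
OTf⁻: pKₐ(CF₃SO₃H (triflic acid)) ≈ -14
ClO₄⁻: pKₐ(HClO₄) ≈ -10
H₂O: pKₐ(H₃O⁺) ≈ -1.7 — neutral; leaves from a protonated alcohol (R–OH₂⁺)
H⁻: pKₐ(H₂) ≈ 36
CH₃⁻: pKₐ(CH₄) ≈ 48 — unstabilised carbanion; the worst conceivable leaving group

N₂ > OTf⁻ > ClO₄⁻ > H₂O > H⁻ > CH₃⁻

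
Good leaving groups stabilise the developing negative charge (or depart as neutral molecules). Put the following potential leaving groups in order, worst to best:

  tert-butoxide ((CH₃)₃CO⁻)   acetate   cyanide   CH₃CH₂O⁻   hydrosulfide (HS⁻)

The more stable X⁻ (or X) is on its own — i.e. the weaker a base it is — the better a leaving group it makes.
acetate: pKₐ(CH₃COOH) ≈ 4.8
hydrosulfide (HS⁻): pKₐ(H₂S) ≈ 7
cyanide: pKₐ(HCN) ≈ 9.2
CH₃CH₂O⁻: pKₐ(CH₃CH₂OH) ≈ 16
tert-butoxide ((CH₃)₃CO⁻): pKₐ(t-BuOH) ≈ 18
Reversing gives the worst-to-best order requested.

tert-butoxide ((CH₃)₃CO⁻) < CH₃CH₂O⁻ < cyanide < hydrosulfide (HS⁻) < acetate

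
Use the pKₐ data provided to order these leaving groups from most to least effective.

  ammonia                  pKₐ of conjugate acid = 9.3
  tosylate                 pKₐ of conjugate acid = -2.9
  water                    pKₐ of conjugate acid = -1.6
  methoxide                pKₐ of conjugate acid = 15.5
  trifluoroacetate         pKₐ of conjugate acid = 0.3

tosylate > water > trifluoroacetate > ammonia > methoxide

Lower conjugate-acid pKₐ ⇒ weaker base ⇒ better leaving group.
Sorting by the given values: tosylate (-2.9), water (-1.6), trifluoroacetate (0.3), ammonia (9.3), methoxide (15.5).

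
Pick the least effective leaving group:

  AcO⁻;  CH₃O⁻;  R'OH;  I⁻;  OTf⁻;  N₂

CH₃O⁻

The more stable X⁻ (or X) is on its own — i.e. the weaker a base it is — the better a leaving group it makes.
N₂: no meaningful conjugate acid; N₂ departs as an exceptionally stable neutral molecule
OTf⁻: pKₐ(CF₃SO₃H (triflic acid)) ≈ -14
I⁻: pKₐ(HI) ≈ -10
R'OH: pKₐ(R'OH₂⁺) ≈ -2.4
AcO⁻: pKₐ(CH₃COOH) ≈ 4.8
CH₃O⁻: pKₐ(CH₃OH) ≈ 15.5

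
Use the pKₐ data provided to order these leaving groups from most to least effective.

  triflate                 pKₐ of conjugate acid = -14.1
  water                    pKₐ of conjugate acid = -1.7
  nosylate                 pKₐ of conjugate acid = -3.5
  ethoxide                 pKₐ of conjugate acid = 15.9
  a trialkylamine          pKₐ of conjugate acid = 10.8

triflate > nosylate > water > a trialkylamine > ethoxide

Lower conjugate-acid pKₐ ⇒ weaker base ⇒ better leaving group.
Sorting by the given values: triflate (-14.1), nosylate (-3.5), water (-1.7), a trialkylamine (10.8), ethoxide (15.9).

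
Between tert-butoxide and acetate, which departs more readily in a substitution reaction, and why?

acetate is the better leaving group.
pKₐ(CH₃COOH) ≈ 4.8 versus pKₐ(t-BuOH) ≈ 18: acetate is the much weaker base.
Resonance-stabilised but still a weak base.

acetate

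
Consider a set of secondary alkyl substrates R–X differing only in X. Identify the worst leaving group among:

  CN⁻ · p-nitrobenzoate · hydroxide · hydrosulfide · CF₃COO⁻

Leaving-group ability tracks the stability of the departed species; conjugate-acid pKₐ is the usual yardstick (lower pKₐ → better LG).
CF₃COO⁻: pKₐ(CF₃COOH) ≈ 0.2
p-nitrobenzoate: pKₐ(p-nitrobenzoic acid) ≈ 3.4
hydrosulfide: pKₐ(H₂S) ≈ 7
CN⁻: pKₐ(HCN) ≈ 9.2
hydroxide: pKₐ(H₂O) ≈ 15.7

hydroxide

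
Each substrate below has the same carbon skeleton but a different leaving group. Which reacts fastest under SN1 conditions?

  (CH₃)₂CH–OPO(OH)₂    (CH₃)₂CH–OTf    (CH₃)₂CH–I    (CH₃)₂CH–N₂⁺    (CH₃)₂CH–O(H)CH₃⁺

(CH₃)₂CH–N₂⁺

Same R in every case — rank the leaving groups.
A good leaving group is a weak base: the lower the pKₐ of its conjugate acid, the more readily it departs.
(CH₃)₂CH–N₂⁺ loses N₂: no meaningful conjugate acid; N₂ departs as an exceptionally stable neutral molecule
(CH₃)₂CH–OTf loses OTf⁻: pKₐ(CF₃SO₃H (triflic acid)) ≈ -14
(CH₃)₂CH–I loses I⁻: pKₐ(HI) ≈ -10
(CH₃)₂CH–O(H)CH₃⁺ loses R'OH: pKₐ(R'OH₂⁺) ≈ -2.4
(CH₃)₂CH–OPO(OH)₂ loses H₂PO₄⁻: pKₐ(H₃PO₄) ≈ 2.1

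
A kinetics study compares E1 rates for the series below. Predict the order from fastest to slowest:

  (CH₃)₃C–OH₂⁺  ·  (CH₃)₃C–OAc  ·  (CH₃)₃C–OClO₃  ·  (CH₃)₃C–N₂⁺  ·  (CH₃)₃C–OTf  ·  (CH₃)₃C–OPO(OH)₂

(CH₃)₃C–N₂⁺ > (CH₃)₃C–OTf > (CH₃)₃C–OClO₃ > (CH₃)₃C–OH₂⁺ > (CH₃)₃C–OPO(OH)₂ > (CH₃)₃C–OAc

Same R in every case — rank the leaving groups.
Leaving-group ability tracks the stability of the departed species; conjugate-acid pKₐ is the usual yardstick (lower pKₐ → better LG).
(CH₃)₃C–N₂⁺ loses N₂: no meaningful conjugate acid; N₂ departs as an exceptionally stable neutral molecule
(CH₃)₃C–OTf loses OTf⁻: pKₐ(CF₃SO₃H (triflic acid)) ≈ -14
(CH₃)₃C–OClO₃ loses ClO₄⁻: pKₐ(HClO₄) ≈ -10
(CH₃)₃C–OH₂⁺ loses H₂O: pKₐ(H₃O⁺) ≈ -1.7
(CH₃)₃C–OPO(OH)₂ loses H₂PO₄⁻: pKₐ(H₃PO₄) ≈ 2.1
(CH₃)₃C–OAc loses AcO⁻: pKₐ(CH₃COOH) ≈ 4.8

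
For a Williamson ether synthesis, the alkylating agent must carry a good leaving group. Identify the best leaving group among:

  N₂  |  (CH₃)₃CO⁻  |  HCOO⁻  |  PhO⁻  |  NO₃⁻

N₂

N₂: no meaningful conjugate acid; N₂ departs as an exceptionally stable neutral molecule
NO₃⁻: pKₐ(HNO₃) ≈ -1.3
HCOO⁻: pKₐ(HCOOH) ≈ 3.8
PhO⁻: pKₐ(C₆H₅OH (phenol)) ≈ 10
(CH₃)₃CO⁻: pKₐ(t-BuOH) ≈ 18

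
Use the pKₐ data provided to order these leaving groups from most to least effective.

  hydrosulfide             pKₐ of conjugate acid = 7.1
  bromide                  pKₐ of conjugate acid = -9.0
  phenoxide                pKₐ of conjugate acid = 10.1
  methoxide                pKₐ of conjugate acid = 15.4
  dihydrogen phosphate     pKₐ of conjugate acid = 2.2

Lower conjugate-acid pKₐ ⇒ weaker base ⇒ better leaving group.
Sorting by the given values: bromide (-9.0), dihydrogen phosphate (2.2), hydrosulfide (7.1), phenoxide (10.1), methoxide (15.4).

bromide > dihydrogen phosphate > hydrosulfide > phenoxide > methoxide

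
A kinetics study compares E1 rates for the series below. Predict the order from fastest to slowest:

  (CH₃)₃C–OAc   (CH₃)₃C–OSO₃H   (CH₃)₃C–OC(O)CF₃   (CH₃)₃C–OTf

With the same alkyl group throughout, only the leaving group differentiates the rates.
The more stable X⁻ (or X) is on its own — i.e. the weaker a base it is — the better a leaving group it makes.
(CH₃)₃C–OTf loses OTf⁻: pKₐ(CF₃SO₃H (triflic acid)) ≈ -14
(CH₃)₃C–OSO₃H loses HSO₄⁻: pKₐ(H₂SO₄) ≈ -3
(CH₃)₃C–OC(O)CF₃ loses CF₃COO⁻: pKₐ(CF₃COOH) ≈ 0.2
(CH₃)₃C–OAc loses AcO⁻: pKₐ(CH₃COOH) ≈ 4.8

(CH₃)₃C–OTf > (CH₃)₃C–OSO₃H > (CH₃)₃C–OC(O)CF₃ > (CH₃)₃C–OAc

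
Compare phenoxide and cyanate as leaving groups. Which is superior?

cyanate is the better leaving group.
pKₐ(HOCN) ≈ 3.5 versus pKₐ(C₆H₅OH (phenol)) ≈ 10: cyanate is the much weaker base.
Resonance between N and O.

cyanate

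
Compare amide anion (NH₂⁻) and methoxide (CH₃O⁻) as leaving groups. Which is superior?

methoxide (CH₃O⁻)

methoxide (CH₃O⁻) is the better leaving group.
pKₐ(CH₃OH) ≈ 15.5 versus pKₐ(NH₃) ≈ 38: methoxide (CH₃O⁻) is the much weaker base.
Strong base; alkoxides do not leave unassisted.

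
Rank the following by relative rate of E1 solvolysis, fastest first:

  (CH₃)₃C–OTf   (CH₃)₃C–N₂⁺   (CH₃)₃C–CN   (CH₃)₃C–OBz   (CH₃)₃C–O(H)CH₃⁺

The skeletons are identical, so relative rate is governed entirely by leaving-group ability.
The more stable X⁻ (or X) is on its own — i.e. the weaker a base it is — the better a leaving group it makes.
(CH₃)₃C–N₂⁺ loses N₂: no meaningful conjugate acid; N₂ departs as an exceptionally stable neutral molecule
(CH₃)₃C–OTf loses OTf⁻: pKₐ(CF₃SO₃H (triflic acid)) ≈ -14
(CH₃)₃C–O(H)CH₃⁺ loses R'OH: pKₐ(R'OH₂⁺) ≈ -2.4
(CH₃)₃C–OBz loses PhCOO⁻: pKₐ(C₆H₅COOH) ≈ 4.2
(CH₃)₃C–CN loses CN⁻: pKₐ(HCN) ≈ 9.2

(CH₃)₃C–N₂⁺ > (CH₃)₃C–OTf > (CH₃)₃C–O(H)CH₃⁺ > (CH₃)₃C–OBz > (CH₃)₃C–CN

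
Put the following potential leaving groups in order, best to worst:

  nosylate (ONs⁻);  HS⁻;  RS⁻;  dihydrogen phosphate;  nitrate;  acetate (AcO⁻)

Rank by basicity of the departing species: weakest base leaves most easily.
nosylate (ONs⁻): pKₐ(p-O₂NC₆H₄SO₃H) ≈ -3.5
nitrate: pKₐ(HNO₃) ≈ -1.3
dihydrogen phosphate: pKₐ(H₃PO₄) ≈ 2.1
acetate (AcO⁻): pKₐ(CH₃COOH) ≈ 4.8
HS⁻: pKₐ(H₂S) ≈ 7
RS⁻: pKₐ(RSH (a thiol)) ≈ 10.5

nosylate (ONs⁻) > nitrate > dihydrogen phosphate > acetate (AcO⁻) > HS⁻ > RS⁻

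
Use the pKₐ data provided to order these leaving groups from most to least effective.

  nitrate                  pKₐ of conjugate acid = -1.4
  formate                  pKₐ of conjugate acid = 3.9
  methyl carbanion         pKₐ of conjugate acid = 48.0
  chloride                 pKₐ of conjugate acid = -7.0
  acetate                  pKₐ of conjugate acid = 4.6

chloride > nitrate > formate > acetate > methyl carbanion

Lower conjugate-acid pKₐ ⇒ weaker base ⇒ better leaving group.
Sorting by the given values: chloride (-7.0), nitrate (-1.4), formate (3.9), acetate (4.6), methyl carbanion (48.0).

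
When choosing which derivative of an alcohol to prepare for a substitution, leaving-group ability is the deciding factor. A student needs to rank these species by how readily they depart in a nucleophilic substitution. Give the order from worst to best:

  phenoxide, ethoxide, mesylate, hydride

The more stable X⁻ (or X) is on its own — i.e. the weaker a base it is — the better a leaving group it makes.
mesylate: pKₐ(CH₃SO₃H (MsOH)) ≈ -1.9
phenoxide: pKₐ(C₆H₅OH (phenol)) ≈ 10 — resonance into the ring helps, but still a poor LG
ethoxide: pKₐ(CH₃CH₂OH) ≈ 16 — strong base; alkoxides do not leave unassisted
hydride: pKₐ(H₂) ≈ 36 — extremely strong base; leaves only in special hydride-transfer contexts
Listed from poorest to best leaving group as asked.

hydride < ethoxide < phenoxide < mesylate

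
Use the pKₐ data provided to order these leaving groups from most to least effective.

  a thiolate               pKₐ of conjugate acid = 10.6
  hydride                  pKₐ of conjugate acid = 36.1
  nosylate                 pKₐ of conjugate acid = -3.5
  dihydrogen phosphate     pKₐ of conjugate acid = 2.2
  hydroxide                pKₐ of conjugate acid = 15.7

nosylate > dihydrogen phosphate > a thiolate > hydroxide > hydride

Lower conjugate-acid pKₐ ⇒ weaker base ⇒ better leaving group.
Sorting by the given values: nosylate (-3.5), dihydrogen phosphate (2.2), a thiolate (10.6), hydroxide (15.7), hydride (36.1).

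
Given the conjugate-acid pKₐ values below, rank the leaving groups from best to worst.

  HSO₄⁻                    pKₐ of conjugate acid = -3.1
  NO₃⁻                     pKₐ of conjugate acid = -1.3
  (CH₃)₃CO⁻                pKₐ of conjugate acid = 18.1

Lower conjugate-acid pKₐ ⇒ weaker base ⇒ better leaving group.
Sorting by the given values: HSO₄⁻ (-3.1), NO₃⁻ (-1.3), (CH₃)₃CO⁻ (18.1).

HSO₄⁻ > NO₃⁻ > (CH₃)₃CO⁻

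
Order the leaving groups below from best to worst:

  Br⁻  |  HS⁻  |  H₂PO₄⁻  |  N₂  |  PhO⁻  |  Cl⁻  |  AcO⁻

Leaving-group ability tracks the stability of the departed species; conjugate-acid pKₐ is the usual yardstick (lower pKₐ → better LG).
N₂: no meaningful conjugate acid; N₂ departs as an exceptionally stable neutral molecule
Br⁻: pKₐ(HBr) ≈ -9
Cl⁻: pKₐ(HCl) ≈ -7
H₂PO₄⁻: pKₐ(H₃PO₄) ≈ 2.1
AcO⁻: pKₐ(CH₃COOH) ≈ 4.8
HS⁻: pKₐ(H₂S) ≈ 7
PhO⁻: pKₐ(C₆H₅OH (phenol)) ≈ 10

N₂ > Br⁻ > Cl⁻ > H₂PO₄⁻ > AcO⁻ > HS⁻ > PhO⁻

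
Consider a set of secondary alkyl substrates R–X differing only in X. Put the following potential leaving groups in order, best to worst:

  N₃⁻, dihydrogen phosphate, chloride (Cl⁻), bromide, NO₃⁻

A good leaving group is a weak base: the lower the pKₐ of its conjugate acid, the more readily it departs.
bromide: pKₐ(HBr) ≈ -9
chloride (Cl⁻): pKₐ(HCl) ≈ -7
NO₃⁻: pKₐ(HNO₃) ≈ -1.3
dihydrogen phosphate: pKₐ(H₃PO₄) ≈ 2.1
N₃⁻: pKₐ(HN₃) ≈ 4.7

bromide > chloride (Cl⁻) > NO₃⁻ > dihydrogen phosphate > N₃⁻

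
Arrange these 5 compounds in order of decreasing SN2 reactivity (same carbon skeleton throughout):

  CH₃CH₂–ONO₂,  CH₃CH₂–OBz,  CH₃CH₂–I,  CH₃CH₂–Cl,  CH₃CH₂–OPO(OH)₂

CH₃CH₂–I > CH₃CH₂–Cl > CH₃CH₂–ONO₂ > CH₃CH₂–OPO(OH)₂ > CH₃CH₂–OBz

Same R in every case — rank the leaving groups.
The more stable X⁻ (or X) is on its own — i.e. the weaker a base it is — the better a leaving group it makes.
CH₃CH₂–I loses I⁻: pKₐ(HI) ≈ -10
CH₃CH₂–Cl loses Cl⁻: pKₐ(HCl) ≈ -7
CH₃CH₂–ONO₂ loses NO₃⁻: pKₐ(HNO₃) ≈ -1.3
CH₃CH₂–OPO(OH)₂ loses H₂PO₄⁻: pKₐ(H₃PO₄) ≈ 2.1
CH₃CH₂–OBz loses PhCOO⁻: pKₐ(C₆H₅COOH) ≈ 4.2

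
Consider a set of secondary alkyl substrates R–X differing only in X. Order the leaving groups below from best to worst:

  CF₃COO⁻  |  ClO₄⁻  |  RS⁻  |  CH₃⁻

ClO₄⁻ > CF₃COO⁻ > RS⁻ > CH₃⁻

Leaving-group ability tracks the stability of the departed species; conjugate-acid pKₐ is the usual yardstick (lower pKₐ → better LG).
ClO₄⁻: pKₐ(HClO₄) ≈ -10
CF₃COO⁻: pKₐ(CF₃COOH) ≈ 0.2
RS⁻: pKₐ(RSH (a thiol)) ≈ 10.5
CH₃⁻: pKₐ(CH₄) ≈ 48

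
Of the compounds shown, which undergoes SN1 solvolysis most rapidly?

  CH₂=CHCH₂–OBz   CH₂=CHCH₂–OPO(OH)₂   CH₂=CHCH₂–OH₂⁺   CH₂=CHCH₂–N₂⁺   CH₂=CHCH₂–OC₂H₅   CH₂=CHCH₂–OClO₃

The skeletons are identical, so relative rate is governed entirely by leaving-group ability.
A good leaving group is a weak base: the lower the pKₐ of its conjugate acid, the more readily it departs.
CH₂=CHCH₂–N₂⁺ loses N₂: no meaningful conjugate acid; N₂ departs as an exceptionally stable neutral molecule
CH₂=CHCH₂–OClO₃ loses ClO₄⁻: pKₐ(HClO₄) ≈ -10
CH₂=CHCH₂–OH₂⁺ loses H₂O: pKₐ(H₃O⁺) ≈ -1.7
CH₂=CHCH₂–OPO(OH)₂ loses H₂PO₄⁻: pKₐ(H₃PO₄) ≈ 2.1
CH₂=CHCH₂–OBz loses PhCOO⁻: pKₐ(C₆H₅COOH) ≈ 4.2
CH₂=CHCH₂–OC₂H₅ loses CH₃CH₂O⁻: pKₐ(CH₃CH₂OH) ≈ 16

CH₂=CHCH₂–N₂⁺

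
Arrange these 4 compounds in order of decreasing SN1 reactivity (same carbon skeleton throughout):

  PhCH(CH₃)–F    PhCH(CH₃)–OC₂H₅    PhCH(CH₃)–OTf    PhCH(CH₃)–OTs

PhCH(CH₃)–OTf > PhCH(CH₃)–OTs > PhCH(CH₃)–F > PhCH(CH₃)–OC₂H₅

The skeletons are identical, so relative rate is governed entirely by leaving-group ability.
Rank by basicity of the departing species: weakest base leaves most easily.
PhCH(CH₃)–OTf loses OTf⁻: pKₐ(CF₃SO₃H (triflic acid)) ≈ -14
PhCH(CH₃)–OTs loses OTs⁻: pKₐ(p-CH₃C₆H₄SO₃H (TsOH)) ≈ -2.8
PhCH(CH₃)–F loses F⁻: pKₐ(HF) ≈ 3.2
PhCH(CH₃)–OC₂H₅ loses CH₃CH₂O⁻: pKₐ(CH₃CH₂OH) ≈ 16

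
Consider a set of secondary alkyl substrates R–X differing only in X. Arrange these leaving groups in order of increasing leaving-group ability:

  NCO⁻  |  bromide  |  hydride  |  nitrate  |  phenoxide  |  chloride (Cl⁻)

hydride < phenoxide < NCO⁻ < nitrate < chloride (Cl⁻) < bromide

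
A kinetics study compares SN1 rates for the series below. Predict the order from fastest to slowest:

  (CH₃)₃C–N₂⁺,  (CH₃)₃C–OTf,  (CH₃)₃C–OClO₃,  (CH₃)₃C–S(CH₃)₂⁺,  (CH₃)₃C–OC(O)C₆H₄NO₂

(CH₃)₃C–N₂⁺ > (CH₃)₃C–OTf > (CH₃)₃C–OClO₃ > (CH₃)₃C–S(CH₃)₂⁺ > (CH₃)₃C–OC(O)C₆H₄NO₂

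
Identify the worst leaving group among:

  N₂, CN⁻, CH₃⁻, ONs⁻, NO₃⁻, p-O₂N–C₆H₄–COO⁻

CH₃⁻

N₂: no meaningful conjugate acid; N₂ departs as an exceptionally stable neutral molecule
ONs⁻: pKₐ(p-O₂NC₆H₄SO₃H) ≈ -3.5
NO₃⁻: pKₐ(HNO₃) ≈ -1.3
p-O₂N–C₆H₄–COO⁻: pKₐ(p-nitrobenzoic acid) ≈ 3.4
CN⁻: pKₐ(HCN) ≈ 9.2
CH₃⁻: pKₐ(CH₄) ≈ 48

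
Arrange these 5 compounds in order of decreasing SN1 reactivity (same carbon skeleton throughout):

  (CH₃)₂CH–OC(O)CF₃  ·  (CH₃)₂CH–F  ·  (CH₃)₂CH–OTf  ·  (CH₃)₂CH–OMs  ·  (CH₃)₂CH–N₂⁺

(CH₃)₂CH–N₂⁺ > (CH₃)₂CH–OTf > (CH₃)₂CH–OMs > (CH₃)₂CH–OC(O)CF₃ > (CH₃)₂CH–F

The skeletons are identical, so relative rate is governed entirely by leaving-group ability.
Rank by basicity of the departing species: weakest base leaves most easily.
(CH₃)₂CH–N₂⁺ loses N₂: no meaningful conjugate acid; N₂ departs as an exceptionally stable neutral molecule
(CH₃)₂CH–OTf loses OTf⁻: pKₐ(CF₃SO₃H (triflic acid)) ≈ -14
(CH₃)₂CH–OMs loses OMs⁻: pKₐ(CH₃SO₃H (MsOH)) ≈ -1.9
(CH₃)₂CH–OC(O)CF₃ loses CF₃COO⁻: pKₐ(CF₃COOH) ≈ 0.2
(CH₃)₂CH–F loses F⁻: pKₐ(HF) ≈ 3.2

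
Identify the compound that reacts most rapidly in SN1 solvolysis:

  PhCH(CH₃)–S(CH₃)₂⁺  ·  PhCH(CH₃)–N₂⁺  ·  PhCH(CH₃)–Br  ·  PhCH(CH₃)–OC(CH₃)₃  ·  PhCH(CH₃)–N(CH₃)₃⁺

PhCH(CH₃)–N₂⁺

Identical carbon frameworks mean the comparison reduces to leaving-group quality.
The more stable X⁻ (or X) is on its own — i.e. the weaker a base it is — the better a leaving group it makes.
PhCH(CH₃)–N₂⁺ loses N₂: no meaningful conjugate acid; N₂ departs as an exceptionally stable neutral molecule
PhCH(CH₃)–Br loses Br⁻: pKₐ(HBr) ≈ -9
PhCH(CH₃)–S(CH₃)₂⁺ loses SR'₂: pKₐ(R'₂SH⁺) ≈ -7
PhCH(CH₃)–N(CH₃)₃⁺ loses NR'₃: pKₐ(R'₃NH⁺) ≈ 10.7
PhCH(CH₃)–OC(CH₃)₃ loses (CH₃)₃CO⁻: pKₐ(t-BuOH) ≈ 18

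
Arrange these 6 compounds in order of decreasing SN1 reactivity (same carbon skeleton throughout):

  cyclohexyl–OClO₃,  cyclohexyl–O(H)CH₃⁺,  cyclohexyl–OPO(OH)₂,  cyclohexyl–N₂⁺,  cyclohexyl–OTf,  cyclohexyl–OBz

cyclohexyl–N₂⁺ > cyclohexyl–OTf > cyclohexyl–OClO₃ > cyclohexyl–O(H)CH₃⁺ > cyclohexyl–OPO(OH)₂ > cyclohexyl–OBz

With the same alkyl group throughout, only the leaving group differentiates the rates.
Rank by basicity of the departing species: weakest base leaves most easily.
cyclohexyl–N₂⁺ loses N₂: no meaningful conjugate acid; N₂ departs as an exceptionally stable neutral molecule
cyclohexyl–OTf loses OTf⁻: pKₐ(CF₃SO₃H (triflic acid)) ≈ -14
cyclohexyl–OClO₃ loses ClO₄⁻: pKₐ(HClO₄) ≈ -10
cyclohexyl–O(H)CH₃⁺ loses R'OH: pKₐ(R'OH₂⁺) ≈ -2.4
cyclohexyl–OPO(OH)₂ loses H₂PO₄⁻: pKₐ(H₃PO₄) ≈ 2.1
cyclohexyl–OBz loses PhCOO⁻: pKₐ(C₆H₅COOH) ≈ 4.2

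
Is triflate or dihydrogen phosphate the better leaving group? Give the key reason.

triflate is the better leaving group.
pKₐ(CF₃SO₃H (triflic acid)) ≈ -14 versus pKₐ(H₃PO₄) ≈ 2.1: triflate is the much weaker base.
Charge spread over three oxygens and a CF₃ group; the premier leaving group in synthesis.

triflate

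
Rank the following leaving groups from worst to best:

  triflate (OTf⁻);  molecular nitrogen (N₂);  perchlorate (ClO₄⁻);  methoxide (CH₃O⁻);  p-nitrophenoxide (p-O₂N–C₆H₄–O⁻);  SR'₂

The more stable X⁻ (or X) is on its own — i.e. the weaker a base it is — the better a leaving group it makes.
molecular nitrogen (N₂): no meaningful conjugate acid; N₂ departs as an exceptionally stable neutral molecule
triflate (OTf⁻): pKₐ(CF₃SO₃H (triflic acid)) ≈ -14
perchlorate (ClO₄⁻): pKₐ(HClO₄) ≈ -10
SR'₂: pKₐ(R'₂SH⁺) ≈ -7
p-nitrophenoxide (p-O₂N–C₆H₄–O⁻): pKₐ(p-nitrophenol) ≈ 7.2
methoxide (CH₃O⁻): pKₐ(CH₃OH) ≈ 15.5
The question asks for worst first, so the sequence is read in increasing leaving-group ability.

methoxide (CH₃O⁻) < p-nitrophenoxide (p-O₂N–C₆H₄–O⁻) < SR'₂ < perchlorate (ClO₄⁻) < triflate (OTf⁻) < molecular nitrogen (N₂)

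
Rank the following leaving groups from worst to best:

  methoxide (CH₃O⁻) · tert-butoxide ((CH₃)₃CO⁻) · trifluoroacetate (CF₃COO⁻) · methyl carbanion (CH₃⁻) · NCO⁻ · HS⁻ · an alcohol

an alcohol: pKₐ(R'OH₂⁺) ≈ -2.4
trifluoroacetate (CF₃COO⁻): pKₐ(CF₃COOH) ≈ 0.2
NCO⁻: pKₐ(HOCN) ≈ 3.5
HS⁻: pKₐ(H₂S) ≈ 7
methoxide (CH₃O⁻): pKₐ(CH₃OH) ≈ 15.5
tert-butoxide ((CH₃)₃CO⁻): pKₐ(t-BuOH) ≈ 18
methyl carbanion (CH₃⁻): pKₐ(CH₄) ≈ 48
The question asks for worst first, so the sequence is read in increasing leaving-group ability.

methyl carbanion (CH₃⁻) < tert-butoxide ((CH₃)₃CO⁻) < methoxide (CH₃O⁻) < HS⁻ < NCO⁻ < trifluoroacetate (CF₃COO⁻) < an alcohol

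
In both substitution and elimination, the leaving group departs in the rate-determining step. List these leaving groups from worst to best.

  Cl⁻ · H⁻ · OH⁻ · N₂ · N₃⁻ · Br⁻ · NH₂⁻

NH₂⁻ < H⁻ < OH⁻ < N₃⁻ < Cl⁻ < Br⁻ < N₂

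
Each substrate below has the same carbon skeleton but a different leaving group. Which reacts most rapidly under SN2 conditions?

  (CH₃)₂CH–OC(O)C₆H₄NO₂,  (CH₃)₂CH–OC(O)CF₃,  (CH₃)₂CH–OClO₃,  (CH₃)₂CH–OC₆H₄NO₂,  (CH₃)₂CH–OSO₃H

(CH₃)₂CH–OClO₃

Identical carbon frameworks mean the comparison reduces to leaving-group quality.
The more stable X⁻ (or X) is on its own — i.e. the weaker a base it is — the better a leaving group it makes.
(CH₃)₂CH–OClO₃ loses ClO₄⁻: pKₐ(HClO₄) ≈ -10
(CH₃)₂CH–OSO₃H loses HSO₄⁻: pKₐ(H₂SO₄) ≈ -3
(CH₃)₂CH–OC(O)CF₃ loses CF₃COO⁻: pKₐ(CF₃COOH) ≈ 0.2
(CH₃)₂CH–OC(O)C₆H₄NO₂ loses p-O₂N–C₆H₄–COO⁻: pKₐ(p-nitrobenzoic acid) ≈ 3.4
(CH₃)₂CH–OC₆H₄NO₂ loses p-O₂N–C₆H₄–O⁻: pKₐ(p-nitrophenol) ≈ 7.2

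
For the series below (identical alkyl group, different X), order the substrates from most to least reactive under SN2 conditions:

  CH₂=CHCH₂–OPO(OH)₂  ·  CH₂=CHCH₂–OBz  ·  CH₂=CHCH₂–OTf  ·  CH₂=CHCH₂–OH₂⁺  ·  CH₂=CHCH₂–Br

Same R in every case — rank the leaving groups.
Rank by basicity of the departing species: weakest base leaves most easily.
CH₂=CHCH₂–OTf loses OTf⁻: pKₐ(CF₃SO₃H (triflic acid)) ≈ -14
CH₂=CHCH₂–Br loses Br⁻: pKₐ(HBr) ≈ -9
CH₂=CHCH₂–OH₂⁺ loses H₂O: pKₐ(H₃O⁺) ≈ -1.7
CH₂=CHCH₂–OPO(OH)₂ loses H₂PO₄⁻: pKₐ(H₃PO₄) ≈ 2.1
CH₂=CHCH₂–OBz loses PhCOO⁻: pKₐ(C₆H₅COOH) ≈ 4.2

CH₂=CHCH₂–OTf > CH₂=CHCH₂–Br > CH₂=CHCH₂–OH₂⁺ > CH₂=CHCH₂–OPO(OH)₂ > CH₂=CHCH₂–OBz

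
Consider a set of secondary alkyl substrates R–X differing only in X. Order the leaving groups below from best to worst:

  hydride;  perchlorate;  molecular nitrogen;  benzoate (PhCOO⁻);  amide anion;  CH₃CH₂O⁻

molecular nitrogen > perchlorate > benzoate (PhCOO⁻) > CH₃CH₂O⁻ > hydride > amide anion

molecular nitrogen: no meaningful conjugate acid; N₂ departs as an exceptionally stable neutral molecule
perchlorate: pKₐ(HClO₄) ≈ -10
benzoate (PhCOO⁻): pKₐ(C₆H₅COOH) ≈ 4.2
CH₃CH₂O⁻: pKₐ(CH₃CH₂OH) ≈ 16
hydride: pKₐ(H₂) ≈ 36
amide anion: pKₐ(NH₃) ≈ 38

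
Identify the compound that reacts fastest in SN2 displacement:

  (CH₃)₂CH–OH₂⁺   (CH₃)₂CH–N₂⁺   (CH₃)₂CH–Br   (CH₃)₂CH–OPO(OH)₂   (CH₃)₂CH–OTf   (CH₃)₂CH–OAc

With the same alkyl group throughout, only the leaving group differentiates the rates.
A good leaving group is a weak base: the lower the pKₐ of its conjugate acid, the more readily it departs.
(CH₃)₂CH–N₂⁺ loses N₂: no meaningful conjugate acid; N₂ departs as an exceptionally stable neutral molecule
(CH₃)₂CH–OTf loses OTf⁻: pKₐ(CF₃SO₃H (triflic acid)) ≈ -14
(CH₃)₂CH–Br loses Br⁻: pKₐ(HBr) ≈ -9
(CH₃)₂CH–OH₂⁺ loses H₂O: pKₐ(H₃O⁺) ≈ -1.7
(CH₃)₂CH–OPO(OH)₂ loses H₂PO₄⁻: pKₐ(H₃PO₄) ≈ 2.1
(CH₃)₂CH–OAc loses AcO⁻: pKₐ(CH₃COOH) ≈ 4.8

(CH₃)₂CH–N₂⁺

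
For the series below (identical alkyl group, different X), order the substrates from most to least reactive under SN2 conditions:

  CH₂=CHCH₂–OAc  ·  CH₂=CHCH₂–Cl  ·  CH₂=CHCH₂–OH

The skeletons are identical, so relative rate is governed entirely by leaving-group ability.
The more stable X⁻ (or X) is on its own — i.e. the weaker a base it is — the better a leaving group it makes.
CH₂=CHCH₂–Cl loses Cl⁻: pKₐ(HCl) ≈ -7
CH₂=CHCH₂–OAc loses AcO⁻: pKₐ(CH₃COOH) ≈ 4.8
CH₂=CHCH₂–OH loses OH⁻: pKₐ(H₂O) ≈ 15.7

CH₂=CHCH₂–Cl > CH₂=CHCH₂–OAc > CH₂=CHCH₂–OH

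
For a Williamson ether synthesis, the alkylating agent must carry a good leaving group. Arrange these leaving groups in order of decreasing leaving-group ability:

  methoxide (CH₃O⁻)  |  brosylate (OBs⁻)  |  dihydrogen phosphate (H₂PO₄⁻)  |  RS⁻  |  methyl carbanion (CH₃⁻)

brosylate (OBs⁻) > dihydrogen phosphate (H₂PO₄⁻) > RS⁻ > methoxide (CH₃O⁻) > methyl carbanion (CH₃⁻)

Leaving-group ability tracks the stability of the departed species; conjugate-acid pKₐ is the usual yardstick (lower pKₐ → better LG).
brosylate (OBs⁻): pKₐ(p-BrC₆H₄SO₃H) ≈ -2.8
dihydrogen phosphate (H₂PO₄⁻): pKₐ(H₃PO₄) ≈ 2.1
RS⁻: pKₐ(RSH (a thiol)) ≈ 10.5
methoxide (CH₃O⁻): pKₐ(CH₃OH) ≈ 15.5
methyl carbanion (CH₃⁻): pKₐ(CH₄) ≈ 48 — unstabilised carbanion; the worst conceivable leaving group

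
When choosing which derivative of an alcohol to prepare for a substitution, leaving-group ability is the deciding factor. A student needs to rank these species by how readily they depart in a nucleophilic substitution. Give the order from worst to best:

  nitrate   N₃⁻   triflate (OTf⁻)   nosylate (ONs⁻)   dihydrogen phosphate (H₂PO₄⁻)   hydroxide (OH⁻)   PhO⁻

A good leaving group is a weak base: the lower the pKₐ of its conjugate acid, the more readily it departs.
triflate (OTf⁻): pKₐ(CF₃SO₃H (triflic acid)) ≈ -14
nosylate (ONs⁻): pKₐ(p-O₂NC₆H₄SO₃H) ≈ -3.5
nitrate: pKₐ(HNO₃) ≈ -1.3
dihydrogen phosphate (H₂PO₄⁻): pKₐ(H₃PO₄) ≈ 2.1
N₃⁻: pKₐ(HN₃) ≈ 4.7
PhO⁻: pKₐ(C₆H₅OH (phenol)) ≈ 10 — resonance into the ring helps, but still a poor LG
hydroxide (OH⁻): pKₐ(H₂O) ≈ 15.7
The question asks for worst first, so the sequence is read in increasing leaving-group ability.

hydroxide (OH⁻) < PhO⁻ < N₃⁻ < dihydrogen phosphate (H₂PO₄⁻) < nitrate < nosylate (ONs⁻) < triflate (OTf⁻)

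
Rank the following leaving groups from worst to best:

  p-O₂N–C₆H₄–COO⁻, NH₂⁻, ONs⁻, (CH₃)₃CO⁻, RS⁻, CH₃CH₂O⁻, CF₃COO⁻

Leaving-group ability tracks the stability of the departed species; conjugate-acid pKₐ is the usual yardstick (lower pKₐ → better LG).
ONs⁻: pKₐ(p-O₂NC₆H₄SO₃H) ≈ -3.5
CF₃COO⁻: pKₐ(CF₃COOH) ≈ 0.2
p-O₂N–C₆H₄–COO⁻: pKₐ(p-nitrobenzoic acid) ≈ 3.4
RS⁻: pKₐ(RSH (a thiol)) ≈ 10.5
CH₃CH₂O⁻: pKₐ(CH₃CH₂OH) ≈ 16
(CH₃)₃CO⁻: pKₐ(t-BuOH) ≈ 18
NH₂⁻: pKₐ(NH₃) ≈ 38
The question asks for worst first, so the sequence is read in increasing leaving-group ability.

NH₂⁻ < (CH₃)₃CO⁻ < CH₃CH₂O⁻ < RS⁻ < p-O₂N–C₆H₄–COO⁻ < CF₃COO⁻ < ONs⁻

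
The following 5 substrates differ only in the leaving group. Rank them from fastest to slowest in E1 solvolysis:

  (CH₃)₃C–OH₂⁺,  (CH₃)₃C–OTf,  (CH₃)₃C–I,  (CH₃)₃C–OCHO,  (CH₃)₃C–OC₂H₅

Identical carbon frameworks mean the comparison reduces to leaving-group quality.
The more stable X⁻ (or X) is on its own — i.e. the weaker a base it is — the better a leaving group it makes.
(CH₃)₃C–OTf loses OTf⁻: pKₐ(CF₃SO₃H (triflic acid)) ≈ -14
(CH₃)₃C–I loses I⁻: pKₐ(HI) ≈ -10
(CH₃)₃C–OH₂⁺ loses H₂O: pKₐ(H₃O⁺) ≈ -1.7
(CH₃)₃C–OCHO loses HCOO⁻: pKₐ(HCOOH) ≈ 3.8
(CH₃)₃C–OC₂H₅ loses CH₃CH₂O⁻: pKₐ(CH₃CH₂OH) ≈ 16

(CH₃)₃C–OTf > (CH₃)₃C–I > (CH₃)₃C–OH₂⁺ > (CH₃)₃C–OCHO > (CH₃)₃C–OC₂H₅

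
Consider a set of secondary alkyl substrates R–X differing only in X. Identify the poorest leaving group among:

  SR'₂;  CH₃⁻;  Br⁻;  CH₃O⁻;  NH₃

Br⁻: pKₐ(HBr) ≈ -9
SR'₂: pKₐ(R'₂SH⁺) ≈ -7
NH₃: pKₐ(NH₄⁺) ≈ 9.2
CH₃O⁻: pKₐ(CH₃OH) ≈ 15.5
CH₃⁻: pKₐ(CH₄) ≈ 48

CH₃⁻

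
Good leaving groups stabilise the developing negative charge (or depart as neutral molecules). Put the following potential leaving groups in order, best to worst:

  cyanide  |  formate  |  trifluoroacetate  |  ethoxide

The more stable X⁻ (or X) is on its own — i.e. the weaker a base it is — the better a leaving group it makes.
trifluoroacetate: pKₐ(CF₃COOH) ≈ 0.2
formate: pKₐ(HCOOH) ≈ 3.8 — resonance-stabilised carboxylate
cyanide: pKₐ(HCN) ≈ 9.2
ethoxide: pKₐ(CH₃CH₂OH) ≈ 16 — strong base; alkoxides do not leave unassisted

trifluoroacetate > formate > cyanide > ethoxide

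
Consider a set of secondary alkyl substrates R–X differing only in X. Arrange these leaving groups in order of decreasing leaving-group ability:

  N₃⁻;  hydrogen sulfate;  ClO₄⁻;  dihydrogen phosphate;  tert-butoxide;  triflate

Rank by basicity of the departing species: weakest base leaves most easily.
triflate: pKₐ(CF₃SO₃H (triflic acid)) ≈ -14
ClO₄⁻: pKₐ(HClO₄) ≈ -10
hydrogen sulfate: pKₐ(H₂SO₄) ≈ -3
dihydrogen phosphate: pKₐ(H₃PO₄) ≈ 2.1
N₃⁻: pKₐ(HN₃) ≈ 4.7
tert-butoxide: pKₐ(t-BuOH) ≈ 18

triflate > ClO₄⁻ > hydrogen sulfate > dihydrogen phosphate > N₃⁻ > tert-butoxide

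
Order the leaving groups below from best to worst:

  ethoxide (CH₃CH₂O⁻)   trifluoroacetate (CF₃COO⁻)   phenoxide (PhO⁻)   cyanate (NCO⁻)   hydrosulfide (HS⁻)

The more stable X⁻ (or X) is on its own — i.e. the weaker a base it is — the better a leaving group it makes.
trifluoroacetate (CF₃COO⁻): pKₐ(CF₃COOH) ≈ 0.2 — strongly electron-withdrawing CF₃ stabilises the carboxylate
cyanate (NCO⁻): pKₐ(HOCN) ≈ 3.5
hydrosulfide (HS⁻): pKₐ(H₂S) ≈ 7 — larger and more polarisable than the oxygen analogue
phenoxide (PhO⁻): pKₐ(C₆H₅OH (phenol)) ≈ 10
ethoxide (CH₃CH₂O⁻): pKₐ(CH₃CH₂OH) ≈ 16

trifluoroacetate (CF₃COO⁻) > cyanate (NCO⁻) > hydrosulfide (HS⁻) > phenoxide (PhO⁻) > ethoxide (CH₃CH₂O⁻)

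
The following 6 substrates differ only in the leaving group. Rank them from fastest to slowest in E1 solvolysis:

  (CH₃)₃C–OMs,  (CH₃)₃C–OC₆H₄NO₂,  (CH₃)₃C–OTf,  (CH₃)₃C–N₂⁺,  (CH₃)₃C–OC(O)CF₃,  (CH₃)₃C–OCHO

With the same alkyl group throughout, only the leaving group differentiates the rates.
The more stable X⁻ (or X) is on its own — i.e. the weaker a base it is — the better a leaving group it makes.
(CH₃)₃C–N₂⁺ loses N₂: no meaningful conjugate acid; N₂ departs as an exceptionally stable neutral molecule
(CH₃)₃C–OTf loses OTf⁻: pKₐ(CF₃SO₃H (triflic acid)) ≈ -14
(CH₃)₃C–OMs loses OMs⁻: pKₐ(CH₃SO₃H (MsOH)) ≈ -1.9
(CH₃)₃C–OC(O)CF₃ loses CF₃COO⁻: pKₐ(CF₃COOH) ≈ 0.2
(CH₃)₃C–OCHO loses HCOO⁻: pKₐ(HCOOH) ≈ 3.8
(CH₃)₃C–OC₆H₄NO₂ loses p-O₂N–C₆H₄–O⁻: pKₐ(p-nitrophenol) ≈ 7.2

(CH₃)₃C–N₂⁺ > (CH₃)₃C–OTf > (CH₃)₃C–OMs > (CH₃)₃C–OC(O)CF₃ > (CH₃)₃C–OCHO > (CH₃)₃C–OC₆H₄NO₂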